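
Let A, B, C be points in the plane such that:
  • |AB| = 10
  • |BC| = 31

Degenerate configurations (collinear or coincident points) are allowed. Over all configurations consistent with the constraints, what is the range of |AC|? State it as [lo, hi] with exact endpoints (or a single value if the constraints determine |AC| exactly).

|AB| ∈ {10}
|BC| ∈ {31}
|AC| ∈ [21, 41]

|AC| ∈ [21, 41]  (≈ [21.0000, 41.0000])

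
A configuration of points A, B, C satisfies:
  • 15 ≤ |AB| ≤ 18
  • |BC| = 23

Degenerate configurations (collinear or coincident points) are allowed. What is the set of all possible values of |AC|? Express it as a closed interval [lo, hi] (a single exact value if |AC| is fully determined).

|AB| ∈ [15, 18]
|BC| ∈ {23}
|AC| ∈ [5, 41]

|AC| ∈ [5, 41]  (≈ [5.0000, 41.0000])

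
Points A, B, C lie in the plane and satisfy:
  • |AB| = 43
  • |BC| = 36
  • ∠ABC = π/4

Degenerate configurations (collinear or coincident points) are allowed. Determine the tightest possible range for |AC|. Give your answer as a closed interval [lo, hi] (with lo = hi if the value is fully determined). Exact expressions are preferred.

|AB| ∈ {43}
|BC| ∈ {36}
|AC| ∈ {√(3145 - 1548·√(2))}

|AC| = √(3145 - 1548·√(2))  (≈ 30.9160)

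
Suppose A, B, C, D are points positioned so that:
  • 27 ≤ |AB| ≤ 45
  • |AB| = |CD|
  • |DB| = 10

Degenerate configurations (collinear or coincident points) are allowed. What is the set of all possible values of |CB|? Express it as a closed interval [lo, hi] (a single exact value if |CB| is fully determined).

|CB| ∈ [17, 55]  (≈ [17.0000, 55.0000])

|AB| ∈ [27, 45]
|BD| ∈ {10}
|CD| ∈ [27, 45]
|AD| ∈ [17, 55]
|BC| ∈ [17, 55]
|AC| ∈ [0, 100]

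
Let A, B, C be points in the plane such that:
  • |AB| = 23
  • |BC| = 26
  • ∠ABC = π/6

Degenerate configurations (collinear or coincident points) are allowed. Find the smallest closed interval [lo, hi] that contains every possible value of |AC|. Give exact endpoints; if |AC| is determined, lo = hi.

|AB| ∈ {23}
|BC| ∈ {26}
|AC| ∈ {√(1205 - 598·√(3))}

|AC| = √(1205 - 598·√(3))  (≈ 13.0090)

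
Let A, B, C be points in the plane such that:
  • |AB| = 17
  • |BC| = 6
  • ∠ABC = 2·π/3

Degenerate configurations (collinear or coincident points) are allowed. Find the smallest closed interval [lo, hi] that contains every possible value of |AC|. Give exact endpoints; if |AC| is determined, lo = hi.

|AB| ∈ {17}
|BC| ∈ {6}
|AC| ∈ {√(427)}

|AC| = √(427)  (≈ 20.6640)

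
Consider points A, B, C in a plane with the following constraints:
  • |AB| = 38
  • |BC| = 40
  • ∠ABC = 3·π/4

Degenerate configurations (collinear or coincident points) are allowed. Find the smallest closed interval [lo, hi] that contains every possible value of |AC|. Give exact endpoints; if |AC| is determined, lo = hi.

|AB| ∈ {38}
|BC| ∈ {40}
|AC| ∈ {2·√(380·√(2) + 761)}

|AC| = 2·√(380·√(2) + 761)  (≈ 72.0667)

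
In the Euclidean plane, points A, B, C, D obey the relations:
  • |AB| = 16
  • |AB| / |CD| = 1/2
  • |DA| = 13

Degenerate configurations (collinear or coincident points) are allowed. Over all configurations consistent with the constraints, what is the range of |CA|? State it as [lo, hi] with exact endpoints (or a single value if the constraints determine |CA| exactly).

|CA| ∈ [19, 45]  (≈ [19.0000, 45.0000])

|AB| ∈ {16}
|AD| ∈ {13}
|CD| ∈ {32}
|BD| ∈ [3, 29]
|AC| ∈ [19, 45]
|BC| ∈ [3, 61]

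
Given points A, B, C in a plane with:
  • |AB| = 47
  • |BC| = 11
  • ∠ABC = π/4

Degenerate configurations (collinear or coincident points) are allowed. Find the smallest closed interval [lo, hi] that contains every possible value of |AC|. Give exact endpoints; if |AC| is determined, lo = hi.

|AC| = √(2330 - 517·√(2))  (≈ 39.9856)

|AB| ∈ {47}
|BC| ∈ {11}
|AC| ∈ {√(2330 - 517·√(2))}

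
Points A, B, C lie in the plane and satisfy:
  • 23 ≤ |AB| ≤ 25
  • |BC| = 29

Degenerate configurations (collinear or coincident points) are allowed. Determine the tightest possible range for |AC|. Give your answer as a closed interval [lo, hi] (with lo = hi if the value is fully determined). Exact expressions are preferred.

|AC| ∈ [4, 54]  (≈ [4.0000, 54.0000])

|AB| ∈ [23, 25]
|BC| ∈ {29}
|AC| ∈ [4, 54]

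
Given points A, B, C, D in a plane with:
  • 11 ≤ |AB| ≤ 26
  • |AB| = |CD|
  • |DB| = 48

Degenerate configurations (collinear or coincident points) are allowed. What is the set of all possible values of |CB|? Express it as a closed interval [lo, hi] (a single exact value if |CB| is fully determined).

|AB| ∈ [11, 26]
|BD| ∈ {48}
|CD| ∈ [11, 26]
|AD| ∈ [22, 74]
|BC| ∈ [22, 74]
|AC| ∈ [0, 100]

|CB| ∈ [22, 74]  (≈ [22.0000, 74.0000])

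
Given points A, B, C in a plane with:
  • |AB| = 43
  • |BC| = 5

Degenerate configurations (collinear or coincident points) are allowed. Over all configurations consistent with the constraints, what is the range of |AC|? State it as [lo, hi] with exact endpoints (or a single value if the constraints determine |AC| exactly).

|AC| ∈ [38, 48]  (≈ [38.0000, 48.0000])

|AB| ∈ {43}
|BC| ∈ {5}
|AC| ∈ [38, 48]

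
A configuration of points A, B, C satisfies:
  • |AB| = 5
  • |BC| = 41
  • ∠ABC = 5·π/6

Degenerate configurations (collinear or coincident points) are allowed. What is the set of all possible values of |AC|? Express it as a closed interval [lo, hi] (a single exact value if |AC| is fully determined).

|AB| ∈ {5}
|BC| ∈ {41}
|AC| ∈ {√(205·√(3) + 1706)}

|AC| = √(205·√(3) + 1706)  (≈ 45.3990)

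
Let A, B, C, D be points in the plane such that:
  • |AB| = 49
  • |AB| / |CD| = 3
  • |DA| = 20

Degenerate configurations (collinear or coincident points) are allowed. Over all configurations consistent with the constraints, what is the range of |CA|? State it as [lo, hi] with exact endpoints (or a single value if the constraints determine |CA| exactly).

|CA| ∈ [11/3, 109/3]  (≈ [3.6667, 36.3333])

|AB| ∈ {49}
|AD| ∈ {20}
|CD| ∈ {49/3}
|BD| ∈ [29, 69]
|AC| ∈ [11/3, 109/3]
|BC| ∈ [38/3, 256/3]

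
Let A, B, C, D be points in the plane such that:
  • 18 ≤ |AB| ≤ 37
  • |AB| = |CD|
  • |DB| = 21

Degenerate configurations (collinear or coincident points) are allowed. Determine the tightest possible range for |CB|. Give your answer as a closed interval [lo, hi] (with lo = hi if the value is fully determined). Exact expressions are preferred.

|AB| ∈ [18, 37]
|BD| ∈ {21}
|CD| ∈ [18, 37]
|AD| ∈ [0, 58]
|BC| ∈ [0, 58]
|AC| ∈ [0, 95]

|CB| ∈ [0, 58]  (≈ [0.0000, 58.0000])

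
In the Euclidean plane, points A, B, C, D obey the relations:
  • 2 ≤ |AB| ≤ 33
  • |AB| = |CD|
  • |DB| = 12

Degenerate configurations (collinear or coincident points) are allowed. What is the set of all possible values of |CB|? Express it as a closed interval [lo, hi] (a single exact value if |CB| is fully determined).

|AB| ∈ [2, 33]
|BD| ∈ {12}
|CD| ∈ [2, 33]
|AD| ∈ [0, 45]
|BC| ∈ [0, 45]
|AC| ∈ [0, 78]

|CB| ∈ [0, 45]  (≈ [0.0000, 45.0000])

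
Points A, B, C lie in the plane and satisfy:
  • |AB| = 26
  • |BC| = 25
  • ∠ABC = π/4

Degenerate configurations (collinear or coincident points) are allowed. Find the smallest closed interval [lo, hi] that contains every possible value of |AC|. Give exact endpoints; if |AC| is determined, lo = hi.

|AB| ∈ {26}
|BC| ∈ {25}
|AC| ∈ {√(1301 - 650·√(2))}

|AC| = √(1301 - 650·√(2))  (≈ 19.5387)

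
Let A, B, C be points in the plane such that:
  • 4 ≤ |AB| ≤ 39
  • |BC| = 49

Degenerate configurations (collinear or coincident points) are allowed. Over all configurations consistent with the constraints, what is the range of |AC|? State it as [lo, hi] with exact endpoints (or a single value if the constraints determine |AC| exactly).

|AC| ∈ [10, 88]  (≈ [10.0000, 88.0000])

|AB| ∈ [4, 39]
|BC| ∈ {49}
|AC| ∈ [10, 88]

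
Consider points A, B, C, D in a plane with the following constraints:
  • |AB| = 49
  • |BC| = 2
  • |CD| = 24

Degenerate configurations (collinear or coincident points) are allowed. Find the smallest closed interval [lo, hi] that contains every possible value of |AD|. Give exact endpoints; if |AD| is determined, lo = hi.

|AD| ∈ [23, 75]  (≈ [23.0000, 75.0000])

|AB| ∈ {49}
|BC| ∈ {2}
|CD| ∈ {24}
|AC| ∈ [47, 51]
|BD| ∈ [22, 26]
|AD| ∈ [23, 75]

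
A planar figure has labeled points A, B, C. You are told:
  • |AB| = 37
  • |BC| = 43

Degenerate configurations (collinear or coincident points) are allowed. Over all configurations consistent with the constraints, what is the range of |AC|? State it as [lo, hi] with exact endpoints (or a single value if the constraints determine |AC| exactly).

|AC| ∈ [6, 80]  (≈ [6.0000, 80.0000])

|AB| ∈ {37}
|BC| ∈ {43}
|AC| ∈ [6, 80]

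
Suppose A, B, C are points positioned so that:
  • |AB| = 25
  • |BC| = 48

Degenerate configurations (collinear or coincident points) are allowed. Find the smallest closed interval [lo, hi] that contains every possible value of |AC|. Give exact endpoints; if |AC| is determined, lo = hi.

|AB| ∈ {25}
|BC| ∈ {48}
|AC| ∈ [23, 73]

|AC| ∈ [23, 73]  (≈ [23.0000, 73.0000])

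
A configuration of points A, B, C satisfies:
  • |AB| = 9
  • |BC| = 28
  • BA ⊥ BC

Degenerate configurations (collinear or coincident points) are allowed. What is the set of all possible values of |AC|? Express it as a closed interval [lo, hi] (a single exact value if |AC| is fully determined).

|AB| ∈ {9}
|BC| ∈ {28}
|AC| ∈ {√(865)}

|AC| = √(865)  (≈ 29.4109)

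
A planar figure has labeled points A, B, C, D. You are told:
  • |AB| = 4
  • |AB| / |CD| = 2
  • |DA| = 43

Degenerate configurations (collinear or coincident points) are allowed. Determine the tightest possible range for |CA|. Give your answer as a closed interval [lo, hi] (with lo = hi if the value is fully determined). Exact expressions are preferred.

|AB| ∈ {4}
|AD| ∈ {43}
|CD| ∈ {2}
|BD| ∈ [39, 47]
|AC| ∈ [41, 45]
|BC| ∈ [37, 49]

|CA| ∈ [41, 45]  (≈ [41.0000, 45.0000])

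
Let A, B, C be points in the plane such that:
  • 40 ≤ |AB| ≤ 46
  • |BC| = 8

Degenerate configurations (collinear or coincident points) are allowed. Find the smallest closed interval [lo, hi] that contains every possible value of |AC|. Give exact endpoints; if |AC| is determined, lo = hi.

|AC| ∈ [32, 54]  (≈ [32.0000, 54.0000])

|AB| ∈ [40, 46]
|BC| ∈ {8}
|AC| ∈ [32, 54]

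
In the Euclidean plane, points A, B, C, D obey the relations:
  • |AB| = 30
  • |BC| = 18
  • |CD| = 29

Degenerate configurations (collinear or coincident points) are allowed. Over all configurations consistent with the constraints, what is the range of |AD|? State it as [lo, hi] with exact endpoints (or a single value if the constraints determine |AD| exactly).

|AD| ∈ [0, 77]  (≈ [0.0000, 77.0000])

|AB| ∈ {30}
|BC| ∈ {18}
|CD| ∈ {29}
|AC| ∈ [12, 48]
|BD| ∈ [11, 47]
|AD| ∈ [0, 77]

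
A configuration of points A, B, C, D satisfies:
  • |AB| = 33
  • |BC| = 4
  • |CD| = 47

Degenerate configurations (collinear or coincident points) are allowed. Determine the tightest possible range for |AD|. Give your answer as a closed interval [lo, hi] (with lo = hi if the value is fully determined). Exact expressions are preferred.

|AD| ∈ [10, 84]  (≈ [10.0000, 84.0000])

|AB| ∈ {33}
|BC| ∈ {4}
|CD| ∈ {47}
|AC| ∈ [29, 37]
|BD| ∈ [43, 51]
|AD| ∈ [10, 84]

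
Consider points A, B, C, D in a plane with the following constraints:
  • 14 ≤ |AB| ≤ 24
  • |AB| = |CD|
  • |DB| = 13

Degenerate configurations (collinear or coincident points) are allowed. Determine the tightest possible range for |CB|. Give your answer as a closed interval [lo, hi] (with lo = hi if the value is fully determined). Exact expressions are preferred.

|AB| ∈ [14, 24]
|BD| ∈ {13}
|CD| ∈ [14, 24]
|AD| ∈ [1, 37]
|BC| ∈ [1, 37]
|AC| ∈ [0, 61]

|CB| ∈ [1, 37]  (≈ [1.0000, 37.0000])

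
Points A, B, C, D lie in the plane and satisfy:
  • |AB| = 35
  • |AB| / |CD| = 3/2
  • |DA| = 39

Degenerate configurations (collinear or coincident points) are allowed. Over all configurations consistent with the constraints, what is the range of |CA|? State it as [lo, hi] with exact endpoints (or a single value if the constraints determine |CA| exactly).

|CA| ∈ [47/3, 187/3]  (≈ [15.6667, 62.3333])

|AB| ∈ {35}
|AD| ∈ {39}
|CD| ∈ {70/3}
|BD| ∈ [4, 74]
|AC| ∈ [47/3, 187/3]
|BC| ∈ [0, 292/3]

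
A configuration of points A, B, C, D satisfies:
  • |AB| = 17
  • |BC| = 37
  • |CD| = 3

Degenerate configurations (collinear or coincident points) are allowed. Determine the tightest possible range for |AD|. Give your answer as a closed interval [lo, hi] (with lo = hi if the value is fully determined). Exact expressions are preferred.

|AD| ∈ [17, 57]  (≈ [17.0000, 57.0000])

|AB| ∈ {17}
|BC| ∈ {37}
|CD| ∈ {3}
|AC| ∈ [20, 54]
|BD| ∈ [34, 40]
|AD| ∈ [17, 57]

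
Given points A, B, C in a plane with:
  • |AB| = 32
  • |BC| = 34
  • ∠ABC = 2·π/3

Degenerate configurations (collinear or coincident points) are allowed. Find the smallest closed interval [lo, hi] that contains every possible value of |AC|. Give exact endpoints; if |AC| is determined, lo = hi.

|AC| = 2·√(817)  (≈ 57.1664)

|AB| ∈ {32}
|BC| ∈ {34}
|AC| ∈ {2·√(817)}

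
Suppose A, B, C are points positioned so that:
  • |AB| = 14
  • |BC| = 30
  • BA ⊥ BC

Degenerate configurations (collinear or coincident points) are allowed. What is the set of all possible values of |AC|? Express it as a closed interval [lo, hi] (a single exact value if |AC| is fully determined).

|AC| = 2·√(274)  (≈ 33.1059)

|AB| ∈ {14}
|BC| ∈ {30}
|AC| ∈ {2·√(274)}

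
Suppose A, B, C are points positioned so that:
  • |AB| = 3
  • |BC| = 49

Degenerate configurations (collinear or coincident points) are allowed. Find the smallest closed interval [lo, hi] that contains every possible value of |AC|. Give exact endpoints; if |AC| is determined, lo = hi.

|AC| ∈ [46, 52]  (≈ [46.0000, 52.0000])

|AB| ∈ {3}
|BC| ∈ {49}
|AC| ∈ [46, 52]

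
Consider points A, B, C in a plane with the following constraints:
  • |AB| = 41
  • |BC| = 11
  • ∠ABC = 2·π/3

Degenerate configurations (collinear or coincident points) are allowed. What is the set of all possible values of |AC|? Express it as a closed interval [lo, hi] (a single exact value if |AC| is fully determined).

|AC| = √(2253)  (≈ 47.4658)

|AB| ∈ {41}
|BC| ∈ {11}
|AC| ∈ {√(2253)}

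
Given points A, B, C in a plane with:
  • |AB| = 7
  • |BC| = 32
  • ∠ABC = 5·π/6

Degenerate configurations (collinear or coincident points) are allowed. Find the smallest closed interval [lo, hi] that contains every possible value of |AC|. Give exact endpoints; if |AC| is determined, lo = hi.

|AC| = √(224·√(3) + 1073)  (≈ 38.2228)

|AB| ∈ {7}
|BC| ∈ {32}
|AC| ∈ {√(224·√(3) + 1073)}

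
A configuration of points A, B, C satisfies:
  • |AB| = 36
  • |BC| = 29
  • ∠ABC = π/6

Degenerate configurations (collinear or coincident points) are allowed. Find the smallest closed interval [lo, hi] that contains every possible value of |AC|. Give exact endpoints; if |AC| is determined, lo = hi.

|AB| ∈ {36}
|BC| ∈ {29}
|AC| ∈ {√(2137 - 1044·√(3))}

|AC| = √(2137 - 1044·√(3))  (≈ 18.1312)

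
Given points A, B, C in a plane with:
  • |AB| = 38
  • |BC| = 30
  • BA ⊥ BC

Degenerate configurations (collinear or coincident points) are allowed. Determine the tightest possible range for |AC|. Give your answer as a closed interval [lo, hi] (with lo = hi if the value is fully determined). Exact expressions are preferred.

|AB| ∈ {38}
|BC| ∈ {30}
|AC| ∈ {2·√(586)}

|AC| = 2·√(586)  (≈ 48.4149)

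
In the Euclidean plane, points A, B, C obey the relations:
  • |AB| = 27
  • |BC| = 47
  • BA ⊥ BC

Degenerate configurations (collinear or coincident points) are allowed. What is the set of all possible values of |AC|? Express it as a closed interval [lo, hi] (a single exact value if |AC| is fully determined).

|AB| ∈ {27}
|BC| ∈ {47}
|AC| ∈ {√(2938)}

|AC| = √(2938)  (≈ 54.2033)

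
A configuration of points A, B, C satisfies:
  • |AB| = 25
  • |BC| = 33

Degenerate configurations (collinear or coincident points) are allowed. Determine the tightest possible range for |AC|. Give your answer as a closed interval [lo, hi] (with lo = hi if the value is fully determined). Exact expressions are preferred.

|AC| ∈ [8, 58]  (≈ [8.0000, 58.0000])

|AB| ∈ {25}
|BC| ∈ {33}
|AC| ∈ [8, 58]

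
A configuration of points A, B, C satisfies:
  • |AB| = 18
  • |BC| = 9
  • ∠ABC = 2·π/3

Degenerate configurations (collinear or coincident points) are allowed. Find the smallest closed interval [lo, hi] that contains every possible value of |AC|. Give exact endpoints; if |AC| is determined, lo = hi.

|AB| ∈ {18}
|BC| ∈ {9}
|AC| ∈ {9·√(7)}

|AC| = 9·√(7)  (≈ 23.8118)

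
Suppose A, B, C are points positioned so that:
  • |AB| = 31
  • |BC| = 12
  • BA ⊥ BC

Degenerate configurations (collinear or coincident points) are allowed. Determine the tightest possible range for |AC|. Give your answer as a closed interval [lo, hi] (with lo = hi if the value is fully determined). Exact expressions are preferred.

|AB| ∈ {31}
|BC| ∈ {12}
|AC| ∈ {√(1105)}

|AC| = √(1105)  (≈ 33.2415)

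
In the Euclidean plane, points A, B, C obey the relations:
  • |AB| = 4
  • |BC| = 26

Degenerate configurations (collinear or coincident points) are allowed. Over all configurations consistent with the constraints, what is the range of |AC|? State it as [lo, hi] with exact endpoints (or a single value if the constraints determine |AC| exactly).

|AB| ∈ {4}
|BC| ∈ {26}
|AC| ∈ [22, 30]

|AC| ∈ [22, 30]  (≈ [22.0000, 30.0000])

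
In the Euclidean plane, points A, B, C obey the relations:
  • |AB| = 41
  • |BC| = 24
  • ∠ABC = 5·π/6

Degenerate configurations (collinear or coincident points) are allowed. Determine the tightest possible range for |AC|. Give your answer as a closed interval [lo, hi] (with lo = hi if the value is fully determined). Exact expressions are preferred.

|AB| ∈ {41}
|BC| ∈ {24}
|AC| ∈ {√(984·√(3) + 2257)}

|AC| = √(984·√(3) + 2257)  (≈ 62.9392)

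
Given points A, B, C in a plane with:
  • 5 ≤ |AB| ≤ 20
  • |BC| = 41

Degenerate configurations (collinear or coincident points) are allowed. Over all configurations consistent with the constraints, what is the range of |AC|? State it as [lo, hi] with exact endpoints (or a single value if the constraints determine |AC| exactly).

|AB| ∈ [5, 20]
|BC| ∈ {41}
|AC| ∈ [21, 61]

|AC| ∈ [21, 61]  (≈ [21.0000, 61.0000])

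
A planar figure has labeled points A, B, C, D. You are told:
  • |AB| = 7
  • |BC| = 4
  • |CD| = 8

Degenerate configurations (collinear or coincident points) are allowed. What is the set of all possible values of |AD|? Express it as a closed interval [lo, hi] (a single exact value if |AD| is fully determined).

|AB| ∈ {7}
|BC| ∈ {4}
|CD| ∈ {8}
|AC| ∈ [3, 11]
|BD| ∈ [4, 12]
|AD| ∈ [0, 19]

|AD| ∈ [0, 19]  (≈ [0.0000, 19.0000])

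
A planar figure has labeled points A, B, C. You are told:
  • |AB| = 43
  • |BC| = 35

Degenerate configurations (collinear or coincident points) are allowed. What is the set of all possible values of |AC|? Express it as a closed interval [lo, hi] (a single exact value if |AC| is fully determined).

|AB| ∈ {43}
|BC| ∈ {35}
|AC| ∈ [8, 78]

|AC| ∈ [8, 78]  (≈ [8.0000, 78.0000])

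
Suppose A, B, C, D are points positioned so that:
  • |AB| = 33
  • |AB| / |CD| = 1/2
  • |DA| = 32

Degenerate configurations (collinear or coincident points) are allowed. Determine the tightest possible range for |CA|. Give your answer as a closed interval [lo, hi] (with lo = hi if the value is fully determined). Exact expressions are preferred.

|AB| ∈ {33}
|AD| ∈ {32}
|CD| ∈ {66}
|BD| ∈ [1, 65]
|AC| ∈ [34, 98]
|BC| ∈ [1, 131]

|CA| ∈ [34, 98]  (≈ [34.0000, 98.0000])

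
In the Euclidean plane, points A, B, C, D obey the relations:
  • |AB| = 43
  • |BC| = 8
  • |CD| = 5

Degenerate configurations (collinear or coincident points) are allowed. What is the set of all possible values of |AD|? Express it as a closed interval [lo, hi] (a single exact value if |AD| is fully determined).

|AB| ∈ {43}
|BC| ∈ {8}
|CD| ∈ {5}
|AC| ∈ [35, 51]
|BD| ∈ [3, 13]
|AD| ∈ [30, 56]

|AD| ∈ [30, 56]  (≈ [30.0000, 56.0000])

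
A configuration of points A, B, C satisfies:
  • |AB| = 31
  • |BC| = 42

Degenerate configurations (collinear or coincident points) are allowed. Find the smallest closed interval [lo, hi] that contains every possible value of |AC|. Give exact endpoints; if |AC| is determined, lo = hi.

|AC| ∈ [11, 73]  (≈ [11.0000, 73.0000])

|AB| ∈ {31}
|BC| ∈ {42}
|AC| ∈ [11, 73]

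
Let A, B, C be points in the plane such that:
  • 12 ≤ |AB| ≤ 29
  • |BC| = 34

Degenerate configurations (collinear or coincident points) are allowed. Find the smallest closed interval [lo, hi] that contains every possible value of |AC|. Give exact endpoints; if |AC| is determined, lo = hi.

|AC| ∈ [5, 63]  (≈ [5.0000, 63.0000])

|AB| ∈ [12, 29]
|BC| ∈ {34}
|AC| ∈ [5, 63]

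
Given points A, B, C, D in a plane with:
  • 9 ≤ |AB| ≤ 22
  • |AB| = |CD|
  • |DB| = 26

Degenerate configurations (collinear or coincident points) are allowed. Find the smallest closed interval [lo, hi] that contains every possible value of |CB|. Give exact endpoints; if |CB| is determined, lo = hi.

|CB| ∈ [4, 48]  (≈ [4.0000, 48.0000])

|AB| ∈ [9, 22]
|BD| ∈ {26}
|CD| ∈ [9, 22]
|AD| ∈ [4, 48]
|BC| ∈ [4, 48]
|AC| ∈ [0, 70]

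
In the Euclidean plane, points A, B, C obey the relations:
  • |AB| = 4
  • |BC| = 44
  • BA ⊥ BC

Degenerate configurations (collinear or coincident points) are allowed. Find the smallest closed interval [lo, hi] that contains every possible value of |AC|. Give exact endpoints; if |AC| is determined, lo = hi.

|AC| = 4·√(122)  (≈ 44.1814)

|AB| ∈ {4}
|BC| ∈ {44}
|AC| ∈ {4·√(122)}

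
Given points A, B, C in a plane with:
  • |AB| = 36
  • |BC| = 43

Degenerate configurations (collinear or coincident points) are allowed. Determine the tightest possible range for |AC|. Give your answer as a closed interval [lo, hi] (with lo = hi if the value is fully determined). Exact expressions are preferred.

|AC| ∈ [7, 79]  (≈ [7.0000, 79.0000])

|AB| ∈ {36}
|BC| ∈ {43}
|AC| ∈ [7, 79]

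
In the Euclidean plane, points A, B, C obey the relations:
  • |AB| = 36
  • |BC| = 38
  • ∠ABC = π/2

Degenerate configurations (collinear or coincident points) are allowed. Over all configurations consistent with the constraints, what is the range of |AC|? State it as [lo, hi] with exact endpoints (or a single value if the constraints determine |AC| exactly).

|AC| = 2·√(685)  (≈ 52.3450)

|AB| ∈ {36}
|BC| ∈ {38}
|AC| ∈ {2·√(685)}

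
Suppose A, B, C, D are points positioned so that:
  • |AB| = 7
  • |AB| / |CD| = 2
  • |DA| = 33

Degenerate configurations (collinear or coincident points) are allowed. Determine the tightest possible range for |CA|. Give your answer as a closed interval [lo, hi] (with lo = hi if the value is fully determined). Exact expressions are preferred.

|CA| ∈ [59/2, 73/2]  (≈ [29.5000, 36.5000])

|AB| ∈ {7}
|AD| ∈ {33}
|CD| ∈ {7/2}
|BD| ∈ [26, 40]
|AC| ∈ [59/2, 73/2]
|BC| ∈ [45/2, 87/2]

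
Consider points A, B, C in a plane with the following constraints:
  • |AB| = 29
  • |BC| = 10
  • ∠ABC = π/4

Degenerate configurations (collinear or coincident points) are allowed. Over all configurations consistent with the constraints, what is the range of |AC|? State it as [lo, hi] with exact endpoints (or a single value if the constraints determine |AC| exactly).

|AC| = √(941 - 290·√(2))  (≈ 23.0408)

|AB| ∈ {29}
|BC| ∈ {10}
|AC| ∈ {√(941 - 290·√(2))}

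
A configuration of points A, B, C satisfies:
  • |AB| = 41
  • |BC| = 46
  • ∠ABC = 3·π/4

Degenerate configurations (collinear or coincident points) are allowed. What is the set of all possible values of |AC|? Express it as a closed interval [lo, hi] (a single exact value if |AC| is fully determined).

|AC| = √(1886·√(2) + 3797)  (≈ 80.4003)

|AB| ∈ {41}
|BC| ∈ {46}
|AC| ∈ {√(1886·√(2) + 3797)}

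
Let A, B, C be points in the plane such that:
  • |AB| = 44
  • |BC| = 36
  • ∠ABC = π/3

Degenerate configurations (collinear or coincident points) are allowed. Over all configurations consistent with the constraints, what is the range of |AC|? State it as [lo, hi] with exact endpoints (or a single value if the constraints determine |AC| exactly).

|AB| ∈ {44}
|BC| ∈ {36}
|AC| ∈ {4·√(103)}

|AC| = 4·√(103)  (≈ 40.5956)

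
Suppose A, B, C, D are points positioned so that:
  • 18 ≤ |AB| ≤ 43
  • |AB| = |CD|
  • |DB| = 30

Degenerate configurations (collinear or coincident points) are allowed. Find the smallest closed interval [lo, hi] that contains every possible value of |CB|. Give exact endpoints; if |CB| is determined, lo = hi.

|AB| ∈ [18, 43]
|BD| ∈ {30}
|CD| ∈ [18, 43]
|AD| ∈ [0, 73]
|BC| ∈ [0, 73]
|AC| ∈ [0, 116]

|CB| ∈ [0, 73]  (≈ [0.0000, 73.0000])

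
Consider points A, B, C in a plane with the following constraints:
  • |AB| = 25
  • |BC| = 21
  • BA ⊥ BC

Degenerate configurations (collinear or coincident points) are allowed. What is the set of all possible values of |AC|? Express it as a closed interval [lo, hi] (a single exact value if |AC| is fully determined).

|AB| ∈ {25}
|BC| ∈ {21}
|AC| ∈ {√(1066)}

|AC| = √(1066)  (≈ 32.6497)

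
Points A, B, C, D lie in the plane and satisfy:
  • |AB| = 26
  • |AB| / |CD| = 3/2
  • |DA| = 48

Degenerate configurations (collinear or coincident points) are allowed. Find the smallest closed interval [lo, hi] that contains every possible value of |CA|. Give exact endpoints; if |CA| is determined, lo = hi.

|AB| ∈ {26}
|AD| ∈ {48}
|CD| ∈ {52/3}
|BD| ∈ [22, 74]
|AC| ∈ [92/3, 196/3]
|BC| ∈ [14/3, 274/3]

|CA| ∈ [92/3, 196/3]  (≈ [30.6667, 65.3333])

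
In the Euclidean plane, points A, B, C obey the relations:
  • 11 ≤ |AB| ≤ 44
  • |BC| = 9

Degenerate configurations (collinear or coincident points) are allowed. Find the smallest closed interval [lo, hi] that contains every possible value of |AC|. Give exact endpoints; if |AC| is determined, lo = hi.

|AC| ∈ [2, 53]  (≈ [2.0000, 53.0000])

|AB| ∈ [11, 44]
|BC| ∈ {9}
|AC| ∈ [2, 53]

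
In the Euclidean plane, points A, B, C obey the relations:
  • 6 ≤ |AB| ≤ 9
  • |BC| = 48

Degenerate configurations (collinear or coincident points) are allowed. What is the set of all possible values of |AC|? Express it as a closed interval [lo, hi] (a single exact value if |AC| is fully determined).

|AC| ∈ [39, 57]  (≈ [39.0000, 57.0000])

|AB| ∈ [6, 9]
|BC| ∈ {48}
|AC| ∈ [39, 57]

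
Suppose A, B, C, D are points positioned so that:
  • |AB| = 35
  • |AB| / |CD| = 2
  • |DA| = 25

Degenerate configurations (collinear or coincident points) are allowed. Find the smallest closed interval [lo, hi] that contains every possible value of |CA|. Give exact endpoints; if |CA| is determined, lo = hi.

|CA| ∈ [15/2, 85/2]  (≈ [7.5000, 42.5000])

|AB| ∈ {35}
|AD| ∈ {25}
|CD| ∈ {35/2}
|BD| ∈ [10, 60]
|AC| ∈ [15/2, 85/2]
|BC| ∈ [0, 155/2]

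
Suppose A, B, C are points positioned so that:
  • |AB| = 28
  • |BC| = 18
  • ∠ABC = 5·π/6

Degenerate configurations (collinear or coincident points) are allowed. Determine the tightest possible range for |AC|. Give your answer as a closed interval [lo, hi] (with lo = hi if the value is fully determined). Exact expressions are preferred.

|AC| = 2·√(126·√(3) + 277)  (≈ 44.5079)

|AB| ∈ {28}
|BC| ∈ {18}
|AC| ∈ {2·√(126·√(3) + 277)}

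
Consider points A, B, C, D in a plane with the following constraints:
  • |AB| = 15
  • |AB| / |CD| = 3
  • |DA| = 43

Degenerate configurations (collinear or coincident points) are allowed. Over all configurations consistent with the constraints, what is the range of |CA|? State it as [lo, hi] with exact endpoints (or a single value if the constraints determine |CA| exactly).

|AB| ∈ {15}
|AD| ∈ {43}
|CD| ∈ {5}
|BD| ∈ [28, 58]
|AC| ∈ [38, 48]
|BC| ∈ [23, 63]

|CA| ∈ [38, 48]  (≈ [38.0000, 48.0000])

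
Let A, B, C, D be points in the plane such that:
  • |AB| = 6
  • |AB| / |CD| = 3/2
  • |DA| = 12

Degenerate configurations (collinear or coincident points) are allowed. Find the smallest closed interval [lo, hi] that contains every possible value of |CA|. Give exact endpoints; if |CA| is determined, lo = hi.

|AB| ∈ {6}
|AD| ∈ {12}
|CD| ∈ {4}
|BD| ∈ [6, 18]
|AC| ∈ [8, 16]
|BC| ∈ [2, 22]

|CA| ∈ [8, 16]  (≈ [8.0000, 16.0000])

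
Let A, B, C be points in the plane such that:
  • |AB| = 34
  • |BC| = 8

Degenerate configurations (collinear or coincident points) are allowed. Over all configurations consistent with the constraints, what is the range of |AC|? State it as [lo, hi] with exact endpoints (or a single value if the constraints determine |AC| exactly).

|AC| ∈ [26, 42]  (≈ [26.0000, 42.0000])

|AB| ∈ {34}
|BC| ∈ {8}
|AC| ∈ [26, 42]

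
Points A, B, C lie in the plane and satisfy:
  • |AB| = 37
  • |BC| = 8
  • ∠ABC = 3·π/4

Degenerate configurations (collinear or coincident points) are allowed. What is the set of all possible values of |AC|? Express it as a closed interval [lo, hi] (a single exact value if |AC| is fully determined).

|AC| = √(296·√(2) + 1433)  (≈ 43.0303)

|AB| ∈ {37}
|BC| ∈ {8}
|AC| ∈ {√(296·√(2) + 1433)}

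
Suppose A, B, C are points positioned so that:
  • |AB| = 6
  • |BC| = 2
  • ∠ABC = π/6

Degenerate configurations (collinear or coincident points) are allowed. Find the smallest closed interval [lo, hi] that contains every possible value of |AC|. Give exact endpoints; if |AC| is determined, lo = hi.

|AB| ∈ {6}
|BC| ∈ {2}
|AC| ∈ {2·√(10 - 3·√(3))}

|AC| = 2·√(10 - 3·√(3))  (≈ 4.3835)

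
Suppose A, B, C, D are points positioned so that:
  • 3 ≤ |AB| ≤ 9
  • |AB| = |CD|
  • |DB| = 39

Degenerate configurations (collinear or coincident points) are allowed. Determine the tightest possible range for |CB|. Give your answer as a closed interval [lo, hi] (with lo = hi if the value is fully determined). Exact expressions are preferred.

|AB| ∈ [3, 9]
|BD| ∈ {39}
|CD| ∈ [3, 9]
|AD| ∈ [30, 48]
|BC| ∈ [30, 48]
|AC| ∈ [21, 57]

|CB| ∈ [30, 48]  (≈ [30.0000, 48.0000])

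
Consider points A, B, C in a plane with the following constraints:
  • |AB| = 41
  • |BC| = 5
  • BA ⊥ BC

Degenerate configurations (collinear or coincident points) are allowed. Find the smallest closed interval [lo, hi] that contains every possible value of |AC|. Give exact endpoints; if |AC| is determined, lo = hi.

|AC| = √(1706)  (≈ 41.3038)

|AB| ∈ {41}
|BC| ∈ {5}
|AC| ∈ {√(1706)}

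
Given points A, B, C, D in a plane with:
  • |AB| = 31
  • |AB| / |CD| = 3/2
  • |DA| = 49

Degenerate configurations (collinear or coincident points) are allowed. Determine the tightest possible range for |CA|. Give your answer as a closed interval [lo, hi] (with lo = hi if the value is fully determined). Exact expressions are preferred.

|AB| ∈ {31}
|AD| ∈ {49}
|CD| ∈ {62/3}
|BD| ∈ [18, 80]
|AC| ∈ [85/3, 209/3]
|BC| ∈ [0, 302/3]

|CA| ∈ [85/3, 209/3]  (≈ [28.3333, 69.6667])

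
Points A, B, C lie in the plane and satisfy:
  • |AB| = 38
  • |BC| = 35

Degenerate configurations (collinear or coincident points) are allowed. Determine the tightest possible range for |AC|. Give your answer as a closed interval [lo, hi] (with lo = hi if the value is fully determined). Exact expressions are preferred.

|AC| ∈ [3, 73]  (≈ [3.0000, 73.0000])

|AB| ∈ {38}
|BC| ∈ {35}
|AC| ∈ [3, 73]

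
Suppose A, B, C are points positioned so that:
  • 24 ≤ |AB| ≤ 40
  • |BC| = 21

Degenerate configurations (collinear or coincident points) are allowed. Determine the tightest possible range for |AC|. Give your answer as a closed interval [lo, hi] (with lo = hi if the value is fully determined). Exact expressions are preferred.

|AB| ∈ [24, 40]
|BC| ∈ {21}
|AC| ∈ [3, 61]

|AC| ∈ [3, 61]  (≈ [3.0000, 61.0000])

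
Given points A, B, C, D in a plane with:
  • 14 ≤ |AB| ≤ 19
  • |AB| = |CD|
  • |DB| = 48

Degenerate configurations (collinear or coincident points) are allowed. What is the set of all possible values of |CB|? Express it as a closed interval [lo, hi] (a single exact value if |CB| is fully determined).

|CB| ∈ [29, 67]  (≈ [29.0000, 67.0000])

|AB| ∈ [14, 19]
|BD| ∈ {48}
|CD| ∈ [14, 19]
|AD| ∈ [29, 67]
|BC| ∈ [29, 67]
|AC| ∈ [10, 86]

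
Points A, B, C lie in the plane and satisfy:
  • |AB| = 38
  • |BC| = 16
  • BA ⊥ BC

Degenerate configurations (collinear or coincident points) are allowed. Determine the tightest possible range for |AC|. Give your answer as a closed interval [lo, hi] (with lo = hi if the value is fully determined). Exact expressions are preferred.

|AC| = 10·√(17)  (≈ 41.2311)

|AB| ∈ {38}
|BC| ∈ {16}
|AC| ∈ {10·√(17)}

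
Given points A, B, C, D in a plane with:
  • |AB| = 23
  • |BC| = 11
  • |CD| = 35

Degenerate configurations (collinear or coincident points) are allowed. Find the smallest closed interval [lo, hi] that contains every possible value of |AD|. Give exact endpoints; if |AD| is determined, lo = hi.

|AD| ∈ [1, 69]  (≈ [1.0000, 69.0000])

|AB| ∈ {23}
|BC| ∈ {11}
|CD| ∈ {35}
|AC| ∈ [12, 34]
|BD| ∈ [24, 46]
|AD| ∈ [1, 69]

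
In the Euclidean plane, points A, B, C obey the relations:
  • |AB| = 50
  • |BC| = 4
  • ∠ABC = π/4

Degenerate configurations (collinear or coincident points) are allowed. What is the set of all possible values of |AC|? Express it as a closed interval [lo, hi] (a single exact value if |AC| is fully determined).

|AC| = 2·√(629 - 50·√(2))  (≈ 47.2563)

|AB| ∈ {50}
|BC| ∈ {4}
|AC| ∈ {2·√(629 - 50·√(2))}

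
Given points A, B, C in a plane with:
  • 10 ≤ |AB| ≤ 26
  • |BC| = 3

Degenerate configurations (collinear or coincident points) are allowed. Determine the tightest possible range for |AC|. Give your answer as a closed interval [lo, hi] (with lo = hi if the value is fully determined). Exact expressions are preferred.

|AC| ∈ [7, 29]  (≈ [7.0000, 29.0000])

|AB| ∈ [10, 26]
|BC| ∈ {3}
|AC| ∈ [7, 29]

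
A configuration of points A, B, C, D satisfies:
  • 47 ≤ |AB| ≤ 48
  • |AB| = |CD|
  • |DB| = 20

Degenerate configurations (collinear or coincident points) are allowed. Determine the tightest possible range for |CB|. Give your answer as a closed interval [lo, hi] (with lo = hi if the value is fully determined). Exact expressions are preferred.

|AB| ∈ [47, 48]
|BD| ∈ {20}
|CD| ∈ [47, 48]
|AD| ∈ [27, 68]
|BC| ∈ [27, 68]
|AC| ∈ [0, 116]

|CB| ∈ [27, 68]  (≈ [27.0000, 68.0000])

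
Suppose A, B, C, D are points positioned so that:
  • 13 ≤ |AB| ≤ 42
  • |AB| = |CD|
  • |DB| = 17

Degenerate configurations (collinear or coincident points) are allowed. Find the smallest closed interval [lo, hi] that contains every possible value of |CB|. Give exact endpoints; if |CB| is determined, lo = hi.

|CB| ∈ [0, 59]  (≈ [0.0000, 59.0000])

|AB| ∈ [13, 42]
|BD| ∈ {17}
|CD| ∈ [13, 42]
|AD| ∈ [0, 59]
|BC| ∈ [0, 59]
|AC| ∈ [0, 101]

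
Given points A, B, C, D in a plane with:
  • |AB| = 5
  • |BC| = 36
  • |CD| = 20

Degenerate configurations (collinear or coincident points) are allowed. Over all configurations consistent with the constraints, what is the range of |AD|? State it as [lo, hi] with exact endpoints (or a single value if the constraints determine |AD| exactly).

|AB| ∈ {5}
|BC| ∈ {36}
|CD| ∈ {20}
|AC| ∈ [31, 41]
|BD| ∈ [16, 56]
|AD| ∈ [11, 61]

|AD| ∈ [11, 61]  (≈ [11.0000, 61.0000])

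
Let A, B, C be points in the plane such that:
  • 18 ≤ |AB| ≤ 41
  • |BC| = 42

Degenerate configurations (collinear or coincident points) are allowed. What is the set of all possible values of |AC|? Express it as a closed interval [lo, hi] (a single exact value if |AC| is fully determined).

|AB| ∈ [18, 41]
|BC| ∈ {42}
|AC| ∈ [1, 83]

|AC| ∈ [1, 83]  (≈ [1.0000, 83.0000])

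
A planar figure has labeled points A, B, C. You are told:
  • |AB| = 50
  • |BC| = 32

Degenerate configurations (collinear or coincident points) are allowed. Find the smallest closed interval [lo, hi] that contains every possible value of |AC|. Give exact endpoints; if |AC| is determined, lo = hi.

|AB| ∈ {50}
|BC| ∈ {32}
|AC| ∈ [18, 82]

|AC| ∈ [18, 82]  (≈ [18.0000, 82.0000])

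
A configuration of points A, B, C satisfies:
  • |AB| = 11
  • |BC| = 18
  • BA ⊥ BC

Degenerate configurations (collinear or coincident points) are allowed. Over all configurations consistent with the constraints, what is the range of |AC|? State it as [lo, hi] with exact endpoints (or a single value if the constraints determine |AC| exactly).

|AC| = √(445)  (≈ 21.0950)

|AB| ∈ {11}
|BC| ∈ {18}
|AC| ∈ {√(445)}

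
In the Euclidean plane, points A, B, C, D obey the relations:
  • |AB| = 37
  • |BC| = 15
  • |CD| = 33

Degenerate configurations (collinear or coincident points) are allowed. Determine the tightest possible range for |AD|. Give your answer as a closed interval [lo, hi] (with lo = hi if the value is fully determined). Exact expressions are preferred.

|AD| ∈ [0, 85]  (≈ [0.0000, 85.0000])

|AB| ∈ {37}
|BC| ∈ {15}
|CD| ∈ {33}
|AC| ∈ [22, 52]
|BD| ∈ [18, 48]
|AD| ∈ [0, 85]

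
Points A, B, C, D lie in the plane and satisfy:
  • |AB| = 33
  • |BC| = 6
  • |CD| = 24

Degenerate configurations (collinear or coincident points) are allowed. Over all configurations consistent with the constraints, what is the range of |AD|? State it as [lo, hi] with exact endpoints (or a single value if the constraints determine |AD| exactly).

|AD| ∈ [3, 63]  (≈ [3.0000, 63.0000])

|AB| ∈ {33}
|BC| ∈ {6}
|CD| ∈ {24}
|AC| ∈ [27, 39]
|BD| ∈ [18, 30]
|AD| ∈ [3, 63]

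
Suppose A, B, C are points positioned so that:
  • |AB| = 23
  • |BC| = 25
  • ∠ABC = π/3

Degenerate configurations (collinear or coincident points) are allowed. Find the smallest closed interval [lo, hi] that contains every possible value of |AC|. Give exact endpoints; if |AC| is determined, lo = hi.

|AB| ∈ {23}
|BC| ∈ {25}
|AC| ∈ {√(579)}

|AC| = √(579)  (≈ 24.0624)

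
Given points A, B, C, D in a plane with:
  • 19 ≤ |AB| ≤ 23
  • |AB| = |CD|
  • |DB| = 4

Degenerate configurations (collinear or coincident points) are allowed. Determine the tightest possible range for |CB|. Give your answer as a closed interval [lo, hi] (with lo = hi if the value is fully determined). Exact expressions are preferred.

|AB| ∈ [19, 23]
|BD| ∈ {4}
|CD| ∈ [19, 23]
|AD| ∈ [15, 27]
|BC| ∈ [15, 27]
|AC| ∈ [0, 50]

|CB| ∈ [15, 27]  (≈ [15.0000, 27.0000])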